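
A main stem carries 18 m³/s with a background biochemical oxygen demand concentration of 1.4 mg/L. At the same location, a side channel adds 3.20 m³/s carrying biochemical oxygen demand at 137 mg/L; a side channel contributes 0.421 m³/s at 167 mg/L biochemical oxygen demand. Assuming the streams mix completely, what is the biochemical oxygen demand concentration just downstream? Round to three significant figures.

24.7 mg/L

Mass balance: C = (18.00·1.400 + 3.200·137.0 + 0.4210·167.0) / 21.62 = 533.9/21.62 = 24.69 mg/L.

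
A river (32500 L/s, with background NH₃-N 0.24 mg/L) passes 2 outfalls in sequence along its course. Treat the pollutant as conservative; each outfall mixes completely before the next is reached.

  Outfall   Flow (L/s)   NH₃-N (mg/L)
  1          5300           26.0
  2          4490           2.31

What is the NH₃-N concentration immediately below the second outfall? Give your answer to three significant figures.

3.69 mg/L

Below outfall 1: Q → 37800 L/s, C = (32500·0.2400 + 5300·26.00)/37800 = 3.852 mg/L.
Below outfall 2: Q → 42290 L/s, C = (37800·3.852 + 4490·2.310)/42290 = 3.688 mg/L.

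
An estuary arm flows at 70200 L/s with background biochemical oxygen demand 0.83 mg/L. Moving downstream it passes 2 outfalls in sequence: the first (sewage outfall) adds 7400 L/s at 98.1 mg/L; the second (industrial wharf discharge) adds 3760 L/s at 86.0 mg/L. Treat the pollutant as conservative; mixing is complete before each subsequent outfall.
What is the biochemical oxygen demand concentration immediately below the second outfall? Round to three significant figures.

13.6 mg/L

After outfall 1: Q = 70200 + 7400 = 77600 L/s; C = (70200·0.8300 + 7400·98.10)/77600 = 10.11 mg/L.
After outfall 2: Q = 77600 + 3760 = 81360 L/s; C = (77600·10.11 + 3760·86.00)/81360 = 13.61 mg/L.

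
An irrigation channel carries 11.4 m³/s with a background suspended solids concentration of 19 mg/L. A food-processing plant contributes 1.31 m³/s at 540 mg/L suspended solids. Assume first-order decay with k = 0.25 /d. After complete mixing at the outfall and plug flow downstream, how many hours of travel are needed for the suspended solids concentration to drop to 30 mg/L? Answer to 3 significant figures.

Mixed concentration C = ΣQC/ΣQ = (11.40·19.00 + 1.310·540.0) / 12.71 = 924.0/12.71 = 72.70 mg/L.
72.70·exp(−k·t) = 30 → t = ln(72.70/30)/k = 305900 s = 84.97 h.

85.0 h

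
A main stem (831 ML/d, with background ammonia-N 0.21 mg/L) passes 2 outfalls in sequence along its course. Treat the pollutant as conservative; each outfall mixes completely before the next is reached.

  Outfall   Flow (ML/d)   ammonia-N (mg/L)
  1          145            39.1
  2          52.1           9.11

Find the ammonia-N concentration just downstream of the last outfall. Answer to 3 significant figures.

Outfall 1: combined Q = 976.0 ML/d; C = (831.0·0.2100 + 145.0·39.10)/976.0 = 5.988 mg/L.
Outfall 2: combined Q = 1028 ML/d; C = (976.0·5.988 + 52.10·9.110)/1028 = 6.146 mg/L.

6.15 mg/L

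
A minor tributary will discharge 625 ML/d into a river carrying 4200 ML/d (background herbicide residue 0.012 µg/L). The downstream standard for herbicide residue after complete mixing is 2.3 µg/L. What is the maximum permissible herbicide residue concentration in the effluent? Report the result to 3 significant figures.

At the limit, (Qr·Cr + Qe·Cₑ)/(Qr + Qe) = 2.3:
Cₑ = (4825·2.3 − 4200·0.01200) / 625.0 = 17.68 µg/L.

17.7 µg/L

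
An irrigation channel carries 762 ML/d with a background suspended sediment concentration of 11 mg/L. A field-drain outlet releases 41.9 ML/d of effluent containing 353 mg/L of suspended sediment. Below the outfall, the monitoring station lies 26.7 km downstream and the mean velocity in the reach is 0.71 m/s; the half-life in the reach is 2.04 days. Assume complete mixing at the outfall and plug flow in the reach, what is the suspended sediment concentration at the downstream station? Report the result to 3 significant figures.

24.9 mg/L

Mass balance: C = (762.0·11.00 + 41.90·353.0) / 803.9 = 23170/803.9 = 28.83 mg/L.
Travel time t = 26.7·1000 / 0.71 = 37610 s = 10.45 h.
Half-life 2.04 d → k = ln 2 / 2.04 = 0.3398 d⁻¹.
Applying C = C₀e^(−kt): 28.83 × 0.8625 = 24.86 mg/L.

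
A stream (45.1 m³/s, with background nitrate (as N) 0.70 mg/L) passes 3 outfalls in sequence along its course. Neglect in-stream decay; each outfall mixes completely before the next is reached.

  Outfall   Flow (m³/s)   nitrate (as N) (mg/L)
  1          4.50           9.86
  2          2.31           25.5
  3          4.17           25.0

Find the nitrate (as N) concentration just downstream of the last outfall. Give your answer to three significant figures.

4.26 mg/L

Below outfall 1: Q → 49.60 m³/s, C = (45.10·0.7000 + 4.500·9.860)/49.60 = 1.531 mg/L.
Below outfall 2: Q → 51.91 m³/s, C = (49.60·1.531 + 2.310·25.50)/51.91 = 2.598 mg/L.
Below outfall 3: Q → 56.08 m³/s, C = (51.91·2.598 + 4.170·25.00)/56.08 = 4.263 mg/L.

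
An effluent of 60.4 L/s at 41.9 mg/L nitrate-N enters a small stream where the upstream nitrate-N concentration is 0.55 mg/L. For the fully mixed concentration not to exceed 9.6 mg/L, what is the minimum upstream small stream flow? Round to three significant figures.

Set C_mix = 9.6: (Q·0.5500 + 60.40·41.90) / (Q + 60.40) = 9.6
→ Q = 60.40·(41.90 − 9.6)/(9.6 − 0.5500) = 215.6 L/s.

216 L/s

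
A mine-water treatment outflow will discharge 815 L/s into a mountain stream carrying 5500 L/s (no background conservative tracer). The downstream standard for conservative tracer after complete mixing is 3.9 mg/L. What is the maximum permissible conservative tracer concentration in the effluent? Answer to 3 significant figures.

At the limit, (Qr·Cr + Qe·Cₑ)/(Qr + Qe) = 3.9:
Cₑ = (6315·3.9 − 5500·0) / 815.0 = 30.22 mg/L.

30.2 mg/L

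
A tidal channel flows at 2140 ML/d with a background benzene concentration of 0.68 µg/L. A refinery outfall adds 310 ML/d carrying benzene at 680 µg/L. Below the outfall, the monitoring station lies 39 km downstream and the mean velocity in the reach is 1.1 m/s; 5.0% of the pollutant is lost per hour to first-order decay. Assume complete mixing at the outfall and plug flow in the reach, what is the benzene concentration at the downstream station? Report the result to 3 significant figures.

52.3 µg/L

Mixed concentration C = ΣQC/ΣQ = (2140·0.6800 + 310.0·680.0) / 2450 = 212300/2450 = 86.63 µg/L.
Travel time t = 39·1000 / 1.1 = 35450 s = 9.848 h.
5.0%/h lost → k = −ln(1 − 0.05) = 0.05129 h⁻¹.
Applying C = C₀e^(−kt): 86.63 × 0.6034 = 52.28 µg/L.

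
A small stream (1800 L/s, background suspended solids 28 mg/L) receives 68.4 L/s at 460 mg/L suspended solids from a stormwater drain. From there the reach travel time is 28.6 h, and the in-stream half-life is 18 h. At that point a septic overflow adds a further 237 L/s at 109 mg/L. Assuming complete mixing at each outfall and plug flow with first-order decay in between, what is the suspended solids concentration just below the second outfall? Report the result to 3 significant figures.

25.2 mg/L

Mixed concentration C = ΣQC/ΣQ = (1800·28.00 + 68.40·460.0) / 1868 = 81860/1868 = 43.82 mg/L; combined flow 1868 L/s.
Half-life 18 h → k = ln 2 / 18 = 0.03851 h⁻¹ = 0.9242 d⁻¹.
First-order decay: C = 43.82·exp(−k·t) = 43.82·0.3324 = 14.57 mg/L.
Second outfall: C = (1868·14.57 + 237.0·109.0)/2105 = 25.20 mg/L.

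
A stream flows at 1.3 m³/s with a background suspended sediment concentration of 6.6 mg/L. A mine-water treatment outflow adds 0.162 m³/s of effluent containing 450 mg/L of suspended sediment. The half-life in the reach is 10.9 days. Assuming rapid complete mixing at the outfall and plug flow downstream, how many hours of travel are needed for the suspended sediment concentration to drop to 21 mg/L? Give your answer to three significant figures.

368 h

Mass balance: C = (1.300·6.600 + 0.1620·450.0) / 1.462 = 81.48/1.462 = 55.73 mg/L.
Half-life 10.9 d → k = ln 2 / 10.9 = 0.06359 d⁻¹.
55.73·exp(−k·t) = 21 → t = ln(55.73/21)/k = 1326000 s = 368.4 h.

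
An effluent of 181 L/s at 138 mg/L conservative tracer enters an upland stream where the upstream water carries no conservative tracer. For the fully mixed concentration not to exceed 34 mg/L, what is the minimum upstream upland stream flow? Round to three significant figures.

554 L/s

Set C_mix = 34: (Q·0 + 181.0·138.0) / (Q + 181.0) = 34
→ Q = 181.0·(138.0 − 34)/(34 − 0) = 553.6 L/s.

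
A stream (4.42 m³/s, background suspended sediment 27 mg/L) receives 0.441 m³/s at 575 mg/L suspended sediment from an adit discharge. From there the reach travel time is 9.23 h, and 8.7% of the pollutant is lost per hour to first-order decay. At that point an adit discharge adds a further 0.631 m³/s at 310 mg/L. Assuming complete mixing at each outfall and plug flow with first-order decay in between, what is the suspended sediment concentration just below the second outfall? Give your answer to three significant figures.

64.9 mg/L

Conservation of mass: C = (4.420·27.00 + 0.4410·575.0) / 4.861 = 372.9/4.861 = 76.72 mg/L; combined flow 4.861 m³/s.
8.7%/h lost → k = −ln(1 − 0.087) = 0.09102 h⁻¹.
Applying C = C₀e^(−kt): 76.72 × 0.4317 = 33.12 mg/L.
At the second outfall, C = (4.861·33.12 + 0.6310·310.0) / (4.861 + 0.6310) = 64.93 mg/L.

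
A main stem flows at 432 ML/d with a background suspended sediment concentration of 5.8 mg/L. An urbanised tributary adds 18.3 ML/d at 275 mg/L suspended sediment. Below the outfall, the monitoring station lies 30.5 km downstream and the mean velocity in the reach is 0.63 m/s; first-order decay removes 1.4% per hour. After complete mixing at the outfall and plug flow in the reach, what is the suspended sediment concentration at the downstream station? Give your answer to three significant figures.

Conservation of mass: C = (432.0·5.800 + 18.30·275.0) / 450.3 = 7538/450.3 = 16.74 mg/L.
Travel time t = 30.5·1000 / 0.63 = 48410 s = 13.45 h.
1.4%/h lost → k = −ln(1 − 0.014) = 0.01410 h⁻¹.
After decay, C = 16.74 × e^(−kt) = 16.74 × 0.8273 = 13.85 mg/L.

13.8 mg/L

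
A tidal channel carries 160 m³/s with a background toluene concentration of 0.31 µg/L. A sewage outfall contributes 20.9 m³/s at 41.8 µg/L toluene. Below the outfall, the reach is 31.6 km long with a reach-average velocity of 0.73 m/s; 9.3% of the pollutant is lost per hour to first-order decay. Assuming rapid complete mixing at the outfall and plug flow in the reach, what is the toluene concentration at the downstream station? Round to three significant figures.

Flow-weighted average: C = (160.0·0.3100 + 20.90·41.80) / 180.9 = 923.2/180.9 = 5.103 µg/L.
Travel time t = 31.6·1000 / 0.73 = 43290 s = 12.02 h.
9.3%/h lost → k = −ln(1 − 0.093) = 0.09761 h⁻¹.
Decay over the reach: 5.103·exp(−kt) = 5.103·0.3092 = 1.578 µg/L.

1.58 µg/L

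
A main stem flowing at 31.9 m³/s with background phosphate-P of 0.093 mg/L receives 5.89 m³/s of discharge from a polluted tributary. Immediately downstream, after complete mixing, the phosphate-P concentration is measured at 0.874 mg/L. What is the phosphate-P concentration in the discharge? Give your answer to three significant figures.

Mass balance: 31.90·0.09300 + 5.890·Cₑ = 37.79·0.8740
→ Cₑ = (37.79·0.8740 − 31.90·0.09300) / 5.890 = 5.104 mg/L.

5.10 mg/L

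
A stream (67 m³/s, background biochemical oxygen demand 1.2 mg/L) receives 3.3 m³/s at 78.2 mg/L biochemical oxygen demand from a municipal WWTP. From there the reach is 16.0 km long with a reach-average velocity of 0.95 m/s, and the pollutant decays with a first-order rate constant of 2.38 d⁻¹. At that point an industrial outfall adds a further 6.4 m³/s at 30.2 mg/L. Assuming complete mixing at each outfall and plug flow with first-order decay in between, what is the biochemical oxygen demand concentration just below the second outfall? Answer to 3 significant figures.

5.29 mg/L

Conservation of mass: C = (67.00·1.200 + 3.300·78.20) / 70.30 = 338.5/70.30 = 4.815 mg/L; combined flow 70.30 m³/s.
Travel time t = 16.0·1000 / 0.95 = 16840 s = 4.678 h.
Applying C = C₀e^(−kt): 4.815 × 0.6288 = 3.027 mg/L.
At the second outfall, C = (70.30·3.027 + 6.400·30.20) / (70.30 + 6.400) = 5.295 mg/L.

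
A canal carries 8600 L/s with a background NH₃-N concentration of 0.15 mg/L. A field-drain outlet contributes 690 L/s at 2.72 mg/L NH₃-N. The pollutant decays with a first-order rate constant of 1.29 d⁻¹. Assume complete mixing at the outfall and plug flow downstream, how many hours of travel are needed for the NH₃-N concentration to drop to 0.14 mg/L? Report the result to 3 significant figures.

16.6 h

After mixing, C = (8600·0.1500 + 690.0·2.720) / 9290 = 3167/9290 = 0.3409 mg/L.
0.3409·exp(−k·t) = 0.14 → t = ln(0.3409/0.14)/k = 59600 s = 16.56 h.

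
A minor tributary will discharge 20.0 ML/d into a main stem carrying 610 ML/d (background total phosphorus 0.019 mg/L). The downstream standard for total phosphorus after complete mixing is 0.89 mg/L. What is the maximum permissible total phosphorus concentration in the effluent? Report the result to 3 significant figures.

At the limit, (Qr·Cr + Qe·Cₑ)/(Qr + Qe) = 0.89:
Cₑ = (630.0·0.89 − 610.0·0.01900) / 20.00 = 27.46 mg/L.

27.5 mg/L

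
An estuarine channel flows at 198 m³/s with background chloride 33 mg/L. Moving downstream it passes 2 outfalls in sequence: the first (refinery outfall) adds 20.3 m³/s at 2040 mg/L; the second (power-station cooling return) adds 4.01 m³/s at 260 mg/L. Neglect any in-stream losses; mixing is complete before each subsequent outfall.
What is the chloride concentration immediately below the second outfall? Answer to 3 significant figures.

220 mg/L

After outfall 1: Q = 198.0 + 20.30 = 218.3 m³/s; C = (198.0·33.00 + 20.30·2040)/218.3 = 219.6 mg/L.
After outfall 2: Q = 218.3 + 4.010 = 222.3 m³/s; C = (218.3·219.6 + 4.010·260.0)/222.3 = 220.4 mg/L.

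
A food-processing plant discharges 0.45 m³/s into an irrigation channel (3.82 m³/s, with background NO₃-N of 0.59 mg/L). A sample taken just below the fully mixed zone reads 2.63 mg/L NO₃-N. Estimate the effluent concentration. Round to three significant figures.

Mass balance: 3.820·0.5900 + 0.4500·Cₑ = 4.270·2.630
→ Cₑ = (4.270·2.630 − 3.820·0.5900) / 0.4500 = 19.95 mg/L.

19.9 mg/L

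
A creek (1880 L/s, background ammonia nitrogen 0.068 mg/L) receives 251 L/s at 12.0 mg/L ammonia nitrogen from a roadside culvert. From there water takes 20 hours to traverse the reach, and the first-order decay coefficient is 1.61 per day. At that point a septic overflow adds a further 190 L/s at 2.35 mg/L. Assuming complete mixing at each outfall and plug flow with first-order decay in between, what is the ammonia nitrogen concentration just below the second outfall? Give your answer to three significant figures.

Conservation of mass: C = (1880·0.06800 + 251.0·12.00) / 2131 = 3140/2131 = 1.473 mg/L; combined flow 2131 L/s.
Decay over the reach: 1.473·exp(−kt) = 1.473·0.2614 = 0.3852 mg/L.
At the second outfall, C = (2131·0.3852 + 190.0·2.350) / (2131 + 190.0) = 0.5460 mg/L.

0.546 mg/L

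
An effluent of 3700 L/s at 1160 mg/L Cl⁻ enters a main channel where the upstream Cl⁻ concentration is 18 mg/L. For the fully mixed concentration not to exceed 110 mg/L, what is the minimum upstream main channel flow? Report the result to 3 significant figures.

Set C_mix = 110: (Q·18.00 + 3700·1160) / (Q + 3700) = 110
→ Q = 3700·(1160 − 110)/(110 − 18.00) = 42230 L/s.

42200 L/s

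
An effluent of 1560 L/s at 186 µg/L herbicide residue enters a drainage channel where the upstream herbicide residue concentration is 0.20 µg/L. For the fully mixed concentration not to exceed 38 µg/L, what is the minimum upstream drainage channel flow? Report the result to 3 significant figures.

6110 L/s

Set C_mix = 38: (Q·0.2000 + 1560·186.0) / (Q + 1560) = 38
→ Q = 1560·(186.0 − 38)/(38 − 0.2000) = 6108 L/s.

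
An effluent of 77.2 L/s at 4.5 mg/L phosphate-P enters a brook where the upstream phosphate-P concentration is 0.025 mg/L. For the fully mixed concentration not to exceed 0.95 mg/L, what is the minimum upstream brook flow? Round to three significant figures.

296 L/s

Set C_mix = 0.95: (Q·0.02500 + 77.20·4.500) / (Q + 77.20) = 0.95
→ Q = 77.20·(4.500 − 0.95)/(0.95 − 0.02500) = 296.3 L/s.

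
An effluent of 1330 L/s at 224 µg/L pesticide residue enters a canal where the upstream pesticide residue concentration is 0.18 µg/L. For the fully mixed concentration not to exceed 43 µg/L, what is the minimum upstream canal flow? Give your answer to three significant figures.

5620 L/s

Set C_mix = 43: (Q·0.1800 + 1330·224.0) / (Q + 1330) = 43
→ Q = 1330·(224.0 − 43)/(43 − 0.1800) = 5622 L/s.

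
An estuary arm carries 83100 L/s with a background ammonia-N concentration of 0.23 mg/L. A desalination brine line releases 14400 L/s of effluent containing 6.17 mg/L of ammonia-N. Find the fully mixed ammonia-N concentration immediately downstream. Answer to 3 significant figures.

1.11 mg/L

Conservation of mass: C = (83100·0.2300 + 14400·6.170) / 97500 = 108000/97500 = 1.107 mg/L.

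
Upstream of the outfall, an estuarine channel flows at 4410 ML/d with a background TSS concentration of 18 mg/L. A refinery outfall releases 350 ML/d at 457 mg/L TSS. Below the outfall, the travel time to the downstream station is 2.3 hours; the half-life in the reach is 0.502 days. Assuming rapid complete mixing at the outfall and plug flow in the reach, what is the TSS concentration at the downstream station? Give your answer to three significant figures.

44.0 mg/L

Mass balance: C = (4410·18.00 + 350.0·457.0) / 4760 = 239300/4760 = 50.28 mg/L.
Half-life 0.502 d → k = ln 2 / 0.502 = 1.381 d⁻¹.
After decay, C = 50.28 × e^(−kt) = 50.28 × 0.8761 = 44.05 mg/L.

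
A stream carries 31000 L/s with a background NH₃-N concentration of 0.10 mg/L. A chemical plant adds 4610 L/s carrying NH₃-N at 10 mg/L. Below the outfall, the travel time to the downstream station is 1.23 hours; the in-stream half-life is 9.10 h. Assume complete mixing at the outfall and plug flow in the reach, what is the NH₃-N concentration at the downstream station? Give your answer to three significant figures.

1.26 mg/L

Conservation of mass: C = (31000·0.1000 + 4610·10.00) / 35610 = 49200/35610 = 1.382 mg/L.
Half-life 9.10 h → k = ln 2 / 9.10 = 0.07617 h⁻¹ = 1.828 d⁻¹.
Applying C = C₀e^(−kt): 1.382 × 0.9106 = 1.258 mg/L.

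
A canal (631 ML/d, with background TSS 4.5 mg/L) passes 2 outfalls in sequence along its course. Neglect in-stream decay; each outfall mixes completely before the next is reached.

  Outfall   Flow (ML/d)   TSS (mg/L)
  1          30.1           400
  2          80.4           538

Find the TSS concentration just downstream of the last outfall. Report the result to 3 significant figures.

78.4 mg/L

Outfall 1: combined Q = 661.1 ML/d; C = (631.0·4.500 + 30.10·400.0)/661.1 = 22.51 mg/L.
Outfall 2: combined Q = 741.5 ML/d; C = (661.1·22.51 + 80.40·538.0)/741.5 = 78.40 mg/L.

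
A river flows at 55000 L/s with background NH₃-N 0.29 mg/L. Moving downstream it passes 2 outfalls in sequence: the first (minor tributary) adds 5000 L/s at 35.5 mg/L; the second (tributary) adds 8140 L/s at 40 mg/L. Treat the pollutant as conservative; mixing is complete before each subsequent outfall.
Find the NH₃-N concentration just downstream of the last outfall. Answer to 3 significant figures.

7.62 mg/L

After outfall 1: Q = 55000 + 5000 = 60000 L/s; C = (55000·0.2900 + 5000·35.50)/60000 = 3.224 mg/L.
After outfall 2: Q = 60000 + 8140 = 68140 L/s; C = (60000·3.224 + 8140·40.00)/68140 = 7.617 mg/L.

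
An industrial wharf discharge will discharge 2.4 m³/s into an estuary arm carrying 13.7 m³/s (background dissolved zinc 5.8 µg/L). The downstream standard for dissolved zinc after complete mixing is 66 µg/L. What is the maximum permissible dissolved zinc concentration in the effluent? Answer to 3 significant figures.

At the limit, (Qr·Cr + Qe·Cₑ)/(Qr + Qe) = 66:
Cₑ = (16.10·66 − 13.70·5.800) / 2.400 = 409.6 µg/L.

410 µg/L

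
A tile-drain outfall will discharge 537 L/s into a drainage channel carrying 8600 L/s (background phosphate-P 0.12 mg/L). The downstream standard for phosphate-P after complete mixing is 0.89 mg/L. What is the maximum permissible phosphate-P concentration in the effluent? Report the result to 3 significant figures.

At the limit, (Qr·Cr + Qe·Cₑ)/(Qr + Qe) = 0.89:
Cₑ = (9137·0.89 − 8600·0.1200) / 537.0 = 13.22 mg/L.

13.2 mg/L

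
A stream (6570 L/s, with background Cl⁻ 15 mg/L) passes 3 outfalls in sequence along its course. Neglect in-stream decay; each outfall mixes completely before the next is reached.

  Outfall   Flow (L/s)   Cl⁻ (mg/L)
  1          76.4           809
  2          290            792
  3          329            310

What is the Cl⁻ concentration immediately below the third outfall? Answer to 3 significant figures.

67.7 mg/L

Outfall 1: combined Q = 6646 L/s; C = (6570·15.00 + 76.40·809.0)/6646 = 24.13 mg/L.
Outfall 2: combined Q = 6936 L/s; C = (6646·24.13 + 290.0·792.0)/6936 = 56.23 mg/L.
Outfall 3: combined Q = 7265 L/s; C = (6936·56.23 + 329.0·310.0)/7265 = 67.72 mg/L.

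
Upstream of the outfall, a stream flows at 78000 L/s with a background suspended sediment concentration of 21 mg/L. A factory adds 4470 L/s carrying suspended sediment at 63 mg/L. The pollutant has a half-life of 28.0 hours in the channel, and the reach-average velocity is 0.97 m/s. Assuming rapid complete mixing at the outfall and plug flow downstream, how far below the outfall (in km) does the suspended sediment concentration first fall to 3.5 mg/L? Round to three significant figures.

267 km

Mixed concentration C = ΣQC/ΣQ = (78000·21.00 + 4470·63.00) / 82470 = 1920000/82470 = 23.28 mg/L.
Half-life 28.0 h → k = ln 2 / 28.0 = 0.02476 h⁻¹ = 0.5941 d⁻¹.
Set 23.28·exp(−k·t) = 3.5 → t = ln(23.28/3.5)/k = 275500 s = 76.54 h.
Distance = v·t = 0.97·275500 = 267300 m = 267.3 km.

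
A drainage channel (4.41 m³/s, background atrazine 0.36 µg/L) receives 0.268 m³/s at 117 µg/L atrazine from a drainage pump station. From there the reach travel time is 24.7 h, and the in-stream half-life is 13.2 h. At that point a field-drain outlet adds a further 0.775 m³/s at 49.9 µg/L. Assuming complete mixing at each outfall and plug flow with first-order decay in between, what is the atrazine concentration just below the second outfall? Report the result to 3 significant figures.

Flow-weighted average: C = (4.410·0.3600 + 0.2680·117.0) / 4.678 = 32.94/4.678 = 7.042 µg/L; combined flow 4.678 m³/s.
Half-life 13.2 h → k = ln 2 / 13.2 = 0.05251 h⁻¹ = 1.260 d⁻¹.
Decay over the reach: 7.042·exp(−kt) = 7.042·0.2733 = 1.925 µg/L.
Second outfall: C = (4.678·1.925 + 0.7750·49.90)/5.453 = 8.743 µg/L.

8.74 µg/L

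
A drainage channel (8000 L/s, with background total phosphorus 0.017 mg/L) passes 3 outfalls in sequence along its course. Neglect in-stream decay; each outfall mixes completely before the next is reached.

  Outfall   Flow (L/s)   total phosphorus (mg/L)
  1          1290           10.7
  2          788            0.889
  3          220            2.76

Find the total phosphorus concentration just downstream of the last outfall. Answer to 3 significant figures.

After outfall 1: Q = 8000 + 1290 = 9290 L/s; C = (8000·0.01700 + 1290·10.70)/9290 = 1.500 mg/L.
After outfall 2: Q = 9290 + 788.0 = 10080 L/s; C = (9290·1.500 + 788.0·0.8890)/10080 = 1.453 mg/L.
After outfall 3: Q = 10080 + 220.0 = 10300 L/s; C = (10080·1.453 + 220.0·2.760)/10300 = 1.481 mg/L.

1.48 mg/L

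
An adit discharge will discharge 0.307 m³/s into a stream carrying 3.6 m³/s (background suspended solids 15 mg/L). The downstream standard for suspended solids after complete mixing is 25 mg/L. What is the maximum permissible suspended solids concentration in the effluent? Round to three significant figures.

At the limit, (Qr·Cr + Qe·Cₑ)/(Qr + Qe) = 25:
Cₑ = (3.907·25 − 3.600·15.00) / 0.3070 = 142.3 mg/L.

142 mg/L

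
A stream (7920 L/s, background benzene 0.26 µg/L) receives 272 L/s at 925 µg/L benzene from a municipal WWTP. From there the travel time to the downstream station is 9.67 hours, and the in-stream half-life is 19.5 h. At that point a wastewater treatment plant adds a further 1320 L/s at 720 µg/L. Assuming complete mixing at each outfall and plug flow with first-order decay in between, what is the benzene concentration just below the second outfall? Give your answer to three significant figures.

119 µg/L

Flow-weighted average: C = (7920·0.2600 + 272.0·925.0) / 8192 = 253700/8192 = 30.96 µg/L; combined flow 8192 L/s.
Half-life 19.5 h → k = ln 2 / 19.5 = 0.03555 h⁻¹ = 0.8531 d⁻¹.
After decay, C = 30.96 × e^(−kt) = 30.96 × 0.7091 = 21.96 µg/L.
At the second outfall, C = (8192·21.96 + 1320·720.0) / (8192 + 1320) = 118.8 µg/L.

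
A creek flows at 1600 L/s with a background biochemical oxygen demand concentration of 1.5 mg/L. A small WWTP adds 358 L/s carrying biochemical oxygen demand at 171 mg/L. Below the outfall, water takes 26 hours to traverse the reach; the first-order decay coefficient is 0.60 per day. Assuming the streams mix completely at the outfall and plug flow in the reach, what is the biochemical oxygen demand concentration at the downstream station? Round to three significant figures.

Mixed concentration C = ΣQC/ΣQ = (1600·1.500 + 358.0·171.0) / 1958 = 63620/1958 = 32.49 mg/L.
After decay, C = 32.49 × e^(−kt) = 32.49 × 0.5220 = 16.96 mg/L.

17.0 mg/L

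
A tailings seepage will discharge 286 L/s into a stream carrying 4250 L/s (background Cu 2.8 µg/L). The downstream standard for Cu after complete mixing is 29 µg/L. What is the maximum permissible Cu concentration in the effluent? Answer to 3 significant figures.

418 µg/L

At the limit, (Qr·Cr + Qe·Cₑ)/(Qr + Qe) = 29:
Cₑ = (4536·29 − 4250·2.800) / 286.0 = 418.3 µg/L.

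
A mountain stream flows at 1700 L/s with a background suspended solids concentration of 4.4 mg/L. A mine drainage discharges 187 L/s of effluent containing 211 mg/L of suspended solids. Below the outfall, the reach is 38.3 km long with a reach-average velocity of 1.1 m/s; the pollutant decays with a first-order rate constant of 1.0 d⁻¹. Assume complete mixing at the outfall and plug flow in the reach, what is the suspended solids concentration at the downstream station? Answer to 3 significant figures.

After mixing, C = (1700·4.400 + 187.0·211.0) / 1887 = 46940/1887 = 24.87 mg/L.
Travel time t = 38.3·1000 / 1.1 = 34820 s = 9.672 h.
After decay, C = 24.87 × e^(−kt) = 24.87 × 0.6683 = 16.62 mg/L.

16.6 mg/L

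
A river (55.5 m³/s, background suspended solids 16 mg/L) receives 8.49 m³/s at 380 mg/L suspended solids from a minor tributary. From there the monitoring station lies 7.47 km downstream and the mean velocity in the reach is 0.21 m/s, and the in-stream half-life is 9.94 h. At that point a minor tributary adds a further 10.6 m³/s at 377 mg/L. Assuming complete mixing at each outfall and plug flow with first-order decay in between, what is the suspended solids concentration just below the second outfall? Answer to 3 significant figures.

81.3 mg/L

Mixed concentration C = ΣQC/ΣQ = (55.50·16.00 + 8.490·380.0) / 63.99 = 4114/63.99 = 64.29 mg/L; combined flow 63.99 m³/s.
Travel time t = 7.47·1000 / 0.21 = 35570 s = 9.881 h.
Half-life 9.94 h → k = ln 2 / 9.94 = 0.06973 h⁻¹ = 1.674 d⁻¹.
After decay, C = 64.29 × e^(−kt) = 64.29 × 0.5021 = 32.28 mg/L.
At the second outfall, C = (63.99·32.28 + 10.60·377.0) / (63.99 + 10.60) = 81.27 mg/L.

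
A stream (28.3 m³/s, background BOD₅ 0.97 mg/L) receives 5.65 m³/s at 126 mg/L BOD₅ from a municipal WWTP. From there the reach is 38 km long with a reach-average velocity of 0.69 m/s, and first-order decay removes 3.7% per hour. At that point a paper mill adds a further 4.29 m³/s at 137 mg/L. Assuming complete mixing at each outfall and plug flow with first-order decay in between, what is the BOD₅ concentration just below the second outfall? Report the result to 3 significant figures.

After mixing, C = (28.30·0.9700 + 5.650·126.0) / 33.95 = 739.4/33.95 = 21.78 mg/L; combined flow 33.95 m³/s.
Travel time t = 38·1000 / 0.69 = 55070 s = 15.30 h.
3.7%/h lost → k = −ln(1 − 0.037) = 0.03770 h⁻¹.
First-order decay: C = 21.78·exp(−k·t) = 21.78·0.5617 = 12.23 mg/L.
Second outfall: C = (33.95·12.23 + 4.290·137.0)/38.24 = 26.23 mg/L.

26.2 mg/L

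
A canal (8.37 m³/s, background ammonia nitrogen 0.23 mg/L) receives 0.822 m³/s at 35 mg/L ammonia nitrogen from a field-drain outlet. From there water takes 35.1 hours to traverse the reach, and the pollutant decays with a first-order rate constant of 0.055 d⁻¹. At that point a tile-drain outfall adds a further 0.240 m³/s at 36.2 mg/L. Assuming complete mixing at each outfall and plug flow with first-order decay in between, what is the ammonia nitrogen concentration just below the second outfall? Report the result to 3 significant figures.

3.92 mg/L

Mass balance: C = (8.370·0.2300 + 0.8220·35.00) / 9.192 = 30.70/9.192 = 3.339 mg/L; combined flow 9.192 m³/s.
First-order decay: C = 3.339·exp(−k·t) = 3.339·0.9227 = 3.081 mg/L.
Second outfall: C = (9.192·3.081 + 0.2400·36.20)/9.432 = 3.924 mg/L.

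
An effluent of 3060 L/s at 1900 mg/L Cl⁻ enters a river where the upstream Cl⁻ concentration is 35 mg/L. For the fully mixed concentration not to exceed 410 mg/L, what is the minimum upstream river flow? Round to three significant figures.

12200 L/s

Set C_mix = 410: (Q·35.00 + 3060·1900) / (Q + 3060) = 410
→ Q = 3060·(1900 − 410)/(410 − 35.00) = 12160 L/s.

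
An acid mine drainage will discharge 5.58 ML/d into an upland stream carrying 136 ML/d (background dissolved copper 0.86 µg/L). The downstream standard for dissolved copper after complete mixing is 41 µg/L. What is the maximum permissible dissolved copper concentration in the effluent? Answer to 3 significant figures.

At the limit, (Qr·Cr + Qe·Cₑ)/(Qr + Qe) = 41:
Cₑ = (141.6·41 − 136.0·0.8600) / 5.580 = 1019 µg/L.

1020 µg/L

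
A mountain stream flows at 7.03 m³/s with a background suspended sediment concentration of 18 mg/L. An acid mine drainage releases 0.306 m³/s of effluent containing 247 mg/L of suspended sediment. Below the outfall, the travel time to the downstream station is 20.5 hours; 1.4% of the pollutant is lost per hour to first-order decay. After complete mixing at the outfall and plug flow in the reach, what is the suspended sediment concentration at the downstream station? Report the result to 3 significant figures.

20.6 mg/L

Mass balance: C = (7.030·18.00 + 0.3060·247.0) / 7.336 = 202.1/7.336 = 27.55 mg/L.
1.4%/h lost → k = −ln(1 − 0.014) = 0.01410 h⁻¹.
Decay over the reach: 27.55·exp(−kt) = 27.55·0.7490 = 20.64 mg/L.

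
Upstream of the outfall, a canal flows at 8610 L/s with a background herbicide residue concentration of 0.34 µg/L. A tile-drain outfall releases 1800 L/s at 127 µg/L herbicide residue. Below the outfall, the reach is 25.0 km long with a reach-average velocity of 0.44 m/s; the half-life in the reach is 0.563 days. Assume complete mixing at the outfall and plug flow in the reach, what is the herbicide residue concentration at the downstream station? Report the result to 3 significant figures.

Mixed concentration C = ΣQC/ΣQ = (8610·0.3400 + 1800·127.0) / 10410 = 231500/10410 = 22.24 µg/L.
Travel time t = 25.0·1000 / 0.44 = 56820 s = 15.78 h.
Half-life 0.563 d → k = ln 2 / 0.563 = 1.231 d⁻¹.
After decay, C = 22.24 × e^(−kt) = 22.24 × 0.4450 = 9.898 µg/L.

9.90 µg/L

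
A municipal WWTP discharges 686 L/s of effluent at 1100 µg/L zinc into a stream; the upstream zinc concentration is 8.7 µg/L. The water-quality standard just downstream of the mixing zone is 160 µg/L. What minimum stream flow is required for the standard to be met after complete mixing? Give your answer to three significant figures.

Set C_mix = 160: (Q·8.700 + 686.0·1100) / (Q + 686.0) = 160
→ Q = 686.0·(1100 − 160)/(160 − 8.700) = 4262 L/s.

4260 L/s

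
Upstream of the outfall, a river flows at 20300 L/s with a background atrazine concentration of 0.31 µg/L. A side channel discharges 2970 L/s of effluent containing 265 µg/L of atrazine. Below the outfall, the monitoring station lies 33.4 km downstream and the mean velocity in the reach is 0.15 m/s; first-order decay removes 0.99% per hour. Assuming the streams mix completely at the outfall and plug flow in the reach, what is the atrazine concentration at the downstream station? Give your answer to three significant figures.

Mass balance: C = (20300·0.3100 + 2970·265.0) / 23270 = 793300/23270 = 34.09 µg/L.
Travel time t = 33.4·1000 / 0.15 = 222700 s = 61.85 h.
0.99%/h lost → k = −ln(1 − 0.0099) = 0.009949 h⁻¹.
First-order decay: C = 34.09·exp(−k·t) = 34.09·0.5404 = 18.42 µg/L.

18.4 µg/L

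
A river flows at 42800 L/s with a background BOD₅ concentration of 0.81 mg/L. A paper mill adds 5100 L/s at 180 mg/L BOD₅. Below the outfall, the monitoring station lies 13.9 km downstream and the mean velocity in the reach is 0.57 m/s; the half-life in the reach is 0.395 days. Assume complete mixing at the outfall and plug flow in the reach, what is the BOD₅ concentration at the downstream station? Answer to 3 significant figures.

12.1 mg/L

Flow-weighted average: C = (42800·0.8100 + 5100·180.0) / 47900 = 952700/47900 = 19.89 mg/L.
Travel time t = 13.9·1000 / 0.57 = 24390 s = 6.774 h.
Half-life 0.395 d → k = ln 2 / 0.395 = 1.755 d⁻¹.
Decay over the reach: 19.89·exp(−kt) = 19.89·0.6094 = 12.12 mg/L.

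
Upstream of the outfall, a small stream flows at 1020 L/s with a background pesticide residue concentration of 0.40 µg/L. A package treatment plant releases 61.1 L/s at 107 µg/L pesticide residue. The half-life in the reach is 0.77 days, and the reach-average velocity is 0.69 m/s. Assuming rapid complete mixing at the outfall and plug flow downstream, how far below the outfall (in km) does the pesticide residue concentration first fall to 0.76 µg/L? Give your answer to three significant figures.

141 km

Flow-weighted average: C = (1020·0.4000 + 61.10·107.0) / 1081 = 6946/1081 = 6.425 µg/L.
Half-life 0.77 d → k = ln 2 / 0.77 = 0.9002 d⁻¹.
Set 6.425·exp(−k·t) = 0.76 → t = ln(6.425/0.76)/k = 204900 s = 56.91 h.
Distance = v·t = 0.69·204900 = 141400 m = 141.4 km.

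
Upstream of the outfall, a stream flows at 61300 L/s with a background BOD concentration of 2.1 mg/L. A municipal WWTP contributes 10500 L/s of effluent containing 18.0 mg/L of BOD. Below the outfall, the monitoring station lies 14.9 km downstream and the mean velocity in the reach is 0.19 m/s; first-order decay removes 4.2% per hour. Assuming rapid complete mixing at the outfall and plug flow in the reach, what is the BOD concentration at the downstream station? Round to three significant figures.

Mass balance: C = (61300·2.100 + 10500·18.00) / 71800 = 317700/71800 = 4.425 mg/L.
Travel time t = 14.9·1000 / 0.19 = 78420 s = 21.78 h.
4.2%/h lost → k = −ln(1 − 0.042) = 0.04291 h⁻¹.
After decay, C = 4.425 × e^(−kt) = 4.425 × 0.3927 = 1.738 mg/L.

1.74 mg/L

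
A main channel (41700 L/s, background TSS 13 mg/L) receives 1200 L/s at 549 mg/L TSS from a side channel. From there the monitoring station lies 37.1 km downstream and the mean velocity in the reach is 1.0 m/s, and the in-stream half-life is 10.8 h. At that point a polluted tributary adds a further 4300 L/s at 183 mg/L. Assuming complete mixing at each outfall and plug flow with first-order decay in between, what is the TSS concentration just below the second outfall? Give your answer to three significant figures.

29.8 mg/L

Mixed concentration C = ΣQC/ΣQ = (41700·13.00 + 1200·549.0) / 42900 = 1201000/42900 = 27.99 mg/L; combined flow 42900 L/s.
Travel time t = 37.1·1000 / 1.0 = 37100 s = 10.31 h.
Half-life 10.8 h → k = ln 2 / 10.8 = 0.06418 h⁻¹ = 1.540 d⁻¹.
Applying C = C₀e^(−kt): 27.99 × 0.5161 = 14.45 mg/L.
Second outfall: C = (42900·14.45 + 4300·183.0)/47200 = 29.80 mg/L.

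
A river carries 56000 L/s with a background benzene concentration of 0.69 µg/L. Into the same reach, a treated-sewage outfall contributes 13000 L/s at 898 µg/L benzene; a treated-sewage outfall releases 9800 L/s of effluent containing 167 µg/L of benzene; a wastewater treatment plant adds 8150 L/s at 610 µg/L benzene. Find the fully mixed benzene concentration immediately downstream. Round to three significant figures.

211 µg/L

Mass balance: C = (56000·0.6900 + 13000·898.0 + 9800·167.0 + 8150·610.0) / 86950 = 18320000/86950 = 210.7 µg/L.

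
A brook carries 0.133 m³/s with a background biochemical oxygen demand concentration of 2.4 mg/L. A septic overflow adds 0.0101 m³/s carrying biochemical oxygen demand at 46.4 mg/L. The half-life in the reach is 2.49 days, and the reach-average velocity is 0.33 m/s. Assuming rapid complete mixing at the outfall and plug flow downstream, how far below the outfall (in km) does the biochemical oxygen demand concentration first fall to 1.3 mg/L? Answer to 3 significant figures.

148 km

Flow-weighted average: C = (0.1330·2.400 + 0.01010·46.40) / 0.1431 = 0.7878/0.1431 = 5.506 mg/L.
Half-life 2.49 d → k = ln 2 / 2.49 = 0.2784 d⁻¹.
Set 5.506·exp(−k·t) = 1.3 → t = ln(5.506/1.3)/k = 448000 s = 124.4 h.
Distance = v·t = 0.33·448000 = 147800 m = 147.8 km.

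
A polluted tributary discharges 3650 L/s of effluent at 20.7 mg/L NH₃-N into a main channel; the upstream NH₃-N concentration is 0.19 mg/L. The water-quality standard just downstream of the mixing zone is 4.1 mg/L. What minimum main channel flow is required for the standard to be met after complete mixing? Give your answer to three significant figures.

Set C_mix = 4.1: (Q·0.1900 + 3650·20.70) / (Q + 3650) = 4.1
→ Q = 3650·(20.70 − 4.1)/(4.1 − 0.1900) = 15500 L/s.

15500 L/s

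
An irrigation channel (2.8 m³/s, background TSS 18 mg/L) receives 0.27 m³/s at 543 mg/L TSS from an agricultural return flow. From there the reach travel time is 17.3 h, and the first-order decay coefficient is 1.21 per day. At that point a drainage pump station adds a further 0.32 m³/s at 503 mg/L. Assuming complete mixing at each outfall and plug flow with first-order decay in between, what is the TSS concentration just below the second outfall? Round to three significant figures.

Mass balance: C = (2.800·18.00 + 0.2700·543.0) / 3.070 = 197.0/3.070 = 64.17 mg/L; combined flow 3.070 m³/s.
After decay, C = 64.17 × e^(−kt) = 64.17 × 0.4180 = 26.83 mg/L.
At the second outfall, C = (3.070·26.83 + 0.3200·503.0) / (3.070 + 0.3200) = 71.77 mg/L.

71.8 mg/L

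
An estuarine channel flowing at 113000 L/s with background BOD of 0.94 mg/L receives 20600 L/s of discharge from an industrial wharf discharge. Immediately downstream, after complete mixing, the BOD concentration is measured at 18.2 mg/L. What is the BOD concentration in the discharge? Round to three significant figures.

113 mg/L

Mass balance: 113000·0.9400 + 20600·Cₑ = 133600·18.20
→ Cₑ = (133600·18.20 − 113000·0.9400) / 20600 = 112.9 mg/L.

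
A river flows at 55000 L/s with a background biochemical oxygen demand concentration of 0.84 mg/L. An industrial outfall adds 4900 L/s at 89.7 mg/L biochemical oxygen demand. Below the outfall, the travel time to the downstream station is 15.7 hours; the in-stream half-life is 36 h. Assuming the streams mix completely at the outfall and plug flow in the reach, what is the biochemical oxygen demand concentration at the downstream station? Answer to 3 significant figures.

Mass balance: C = (55000·0.8400 + 4900·89.70) / 59900 = 485700/59900 = 8.109 mg/L.
Half-life 36 h → k = ln 2 / 36 = 0.01925 h⁻¹ = 0.4621 d⁻¹.
First-order decay: C = 8.109·exp(−k·t) = 8.109·0.7391 = 5.994 mg/L.

5.99 mg/L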